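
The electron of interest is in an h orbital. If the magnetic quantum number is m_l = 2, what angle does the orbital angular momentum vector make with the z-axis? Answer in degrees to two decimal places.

For an h orbital, l = 5.
|L| = ℏ√(l(l+1)) = √30 ℏ.
L_z = m_l ℏ = 2ℏ.
cos θ = L_z/|L| = 2/√30, so θ ≈ 68.58°.

θ ≈ 68.58°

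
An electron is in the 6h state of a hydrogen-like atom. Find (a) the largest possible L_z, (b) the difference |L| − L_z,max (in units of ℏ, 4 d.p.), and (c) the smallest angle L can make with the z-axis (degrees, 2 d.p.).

The 6h subshell has l = 5.
L_z,max = lℏ = 5ℏ.
|L| − L_z,max = (√30 − 5)ℏ ≈ 0.4772ℏ.
cos θ_min = 5/√30, so θ_min ≈ 24.09°.

L_z,max = 5ℏ; |L|−L_z,max ≈ 0.4772ℏ; θ_min ≈ 24.09°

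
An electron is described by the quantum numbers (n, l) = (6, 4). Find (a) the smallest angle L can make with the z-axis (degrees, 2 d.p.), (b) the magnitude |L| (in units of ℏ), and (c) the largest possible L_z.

θ_min ≈ 26.57°; |L| = 2√5 ℏ ≈ 4.472ℏ; L_z,max = 4ℏ

cos θ_min = 4/√20, so θ_min ≈ 26.57°.
|L| = ℏ√(4·5) = 2√5 ℏ ≈ 4.472ℏ.
L_z,max = lℏ = 4ℏ.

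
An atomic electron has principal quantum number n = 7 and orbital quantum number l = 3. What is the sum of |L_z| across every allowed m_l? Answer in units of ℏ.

Σ|L_z| = 12 ℏ

m_l ∈ {-3, -2, -1, 0, 1, 2, 3}.
Σ|m_l| = l(l+1) = 12.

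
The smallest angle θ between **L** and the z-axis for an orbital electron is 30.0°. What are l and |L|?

l = 3, |L| = 2√3 ℏ ≈ 3.464ℏ

cos²θ_min = l/(l+1) = 0.7500.
Solving: l = 3.
Then |L| = ℏ√(3·4) = 2√3 ℏ.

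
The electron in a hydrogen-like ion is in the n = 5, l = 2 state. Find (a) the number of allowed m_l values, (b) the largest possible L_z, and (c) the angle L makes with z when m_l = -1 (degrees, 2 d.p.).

5 values; L_z,max = 2ℏ; θ(m_l=-1) ≈ 114.09°

There are 2l+1 = 5 values of m_l.
L_z,max = lℏ = 2ℏ.
For m_l = -1: cos θ = -1/√6, θ ≈ 114.09°.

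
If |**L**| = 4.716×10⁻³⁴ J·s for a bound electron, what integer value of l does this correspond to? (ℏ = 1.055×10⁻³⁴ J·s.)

In units of ℏ, |L| ≈ 4.470.
Set l(l+1) = 19.98; the integer solution is l = 4.

l = 4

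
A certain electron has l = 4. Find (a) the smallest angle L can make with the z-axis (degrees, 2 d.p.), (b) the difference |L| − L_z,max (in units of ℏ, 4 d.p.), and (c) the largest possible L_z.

cos θ_min = 4/√20, so θ_min ≈ 26.57°.
|L| − L_z,max = (2√5 − 4)ℏ ≈ 0.4721ℏ.
L_z,max = lℏ = 4ℏ.

θ_min ≈ 26.57°; |L|−L_z,max ≈ 0.4721ℏ; L_z,max = 4ℏ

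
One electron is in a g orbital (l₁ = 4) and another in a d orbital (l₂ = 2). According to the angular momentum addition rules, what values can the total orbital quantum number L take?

L = 2, 3, 4, 5, 6

The total orbital quantum number L ranges from |l₁ − l₂| to l₁ + l₂ in integer steps.
Allowed values: L = 2, 3, 4, 5, 6.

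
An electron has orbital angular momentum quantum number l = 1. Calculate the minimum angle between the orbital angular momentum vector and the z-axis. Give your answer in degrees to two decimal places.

|L| = ℏ√(l(l+1)) = √2 ℏ.
The smallest angle corresponds to the largest L_z, i.e. m_l = l = 1, giving L_z = 1ℏ.
cos θ_min = 1/√2, so θ_min ≈ 45.00°.

θ_min ≈ 45.00°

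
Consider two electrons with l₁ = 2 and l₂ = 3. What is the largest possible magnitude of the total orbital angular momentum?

Angular momentum addition gives L = |l₁ − l₂|, …, l₁ + l₂.
L ∈ {1, 2, 3, 4, 5}.
The largest magnitude corresponds to L = 5: |L_tot| = ℏ√(5·6) = √30 ℏ.

|L_tot|_max = √30 ℏ ≈ 5.477ℏ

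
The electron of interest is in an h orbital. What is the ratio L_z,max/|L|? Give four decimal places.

For an h orbital, l = 5.
|L| = √30 ℏ ≈ 5.4772ℏ, while L_z,max = lℏ = 5ℏ.
L_z,max/|L| = 5/√30 = 0.9129.

L_z,max/|L| = 0.9129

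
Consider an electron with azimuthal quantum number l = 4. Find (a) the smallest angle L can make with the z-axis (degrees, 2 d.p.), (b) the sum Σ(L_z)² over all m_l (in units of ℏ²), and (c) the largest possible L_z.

cos θ_min = 4/√20, so θ_min ≈ 26.57°.
Σ m_l² = 60, so Σ(L_z)² = 60 ℏ².
L_z,max = lℏ = 4ℏ.

θ_min ≈ 26.57°; Σ(L_z)² = 60 ℏ²; L_z,max = 4ℏ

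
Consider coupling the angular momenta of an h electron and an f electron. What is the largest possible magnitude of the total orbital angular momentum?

The total orbital quantum number L ranges from |l₁ − l₂| to l₁ + l₂ in integer steps.
L ∈ {2, 3, 4, 5, 6, 7, 8}.
The largest magnitude corresponds to L = 8: |L_tot| = ℏ√(8·9) = 6√2 ℏ.

|L_tot|_max = 6√2 ℏ ≈ 8.485ℏ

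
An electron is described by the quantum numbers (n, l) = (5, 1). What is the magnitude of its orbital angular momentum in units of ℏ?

|L| = √2 ℏ ≈ 1.414ℏ

|L| = ℏ√(l(l+1)) = ℏ√(1·2) = √2 ℏ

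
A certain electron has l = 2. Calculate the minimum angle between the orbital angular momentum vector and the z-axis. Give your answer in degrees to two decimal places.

|L|² = l(l+1)ℏ² = 6ℏ², so |L| = √6 ℏ.
The smallest angle corresponds to the largest L_z, i.e. m_l = l = 2, giving L_z = 2ℏ.
cos θ_min = 2/√6, so θ_min ≈ 35.26°.

θ_min ≈ 35.26°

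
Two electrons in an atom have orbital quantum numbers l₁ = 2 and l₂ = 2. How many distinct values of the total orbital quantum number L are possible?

5

By the triangle rule, |l₁ − l₂| ≤ L ≤ l₁ + l₂.
L ∈ {0, 1, 2, 3, 4}.
That is 5 values.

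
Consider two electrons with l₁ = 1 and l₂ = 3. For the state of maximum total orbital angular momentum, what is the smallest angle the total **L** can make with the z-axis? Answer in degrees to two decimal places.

θ_min ≈ 26.57°

The total orbital quantum number L ranges from |l₁ − l₂| to l₁ + l₂ in integer steps.
So L can be 2, 3, 4.
The maximum is L = 4, with |L_tot| = ℏ√(4·5) = 2√5 ℏ.
The minimum angle with z is arccos(4/√20) ≈ 26.57°.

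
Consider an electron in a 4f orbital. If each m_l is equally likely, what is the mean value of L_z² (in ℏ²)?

4f means n = 4, l = 3.
m_l runs from −3 to 3, i.e. {-3, -2, -1, 0, 1, 2, 3}.
Average of L_z² over 7 states: 28/7 ℏ² = 4 ℏ².

⟨L_z²⟩ = 4 ℏ²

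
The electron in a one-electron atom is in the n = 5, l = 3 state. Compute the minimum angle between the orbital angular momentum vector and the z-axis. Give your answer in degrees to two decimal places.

θ_min ≈ 30.00°

|L| = ℏ√(l(l+1)) = 2√3 ℏ.
The smallest angle corresponds to the largest L_z, i.e. m_l = l = 3, giving L_z = 3ℏ.
cos θ_min = 3/√12, so θ_min ≈ 30.00°.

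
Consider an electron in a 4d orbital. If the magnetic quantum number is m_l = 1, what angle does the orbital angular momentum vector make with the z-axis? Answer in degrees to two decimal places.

For 4d, l = 2.
|L|² = l(l+1)ℏ² = 6ℏ², so |L| = √6 ℏ.
L_z = m_l ℏ = 1ℏ.
cos θ = L_z/|L| = 1/√6, so θ ≈ 65.91°.

θ ≈ 65.91°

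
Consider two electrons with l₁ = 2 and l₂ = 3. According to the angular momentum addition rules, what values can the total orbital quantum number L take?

L = 1, 2, 3, 4, 5

Angular momentum addition gives L = |l₁ − l₂|, …, l₁ + l₂.
L ∈ {1, 2, 3, 4, 5}.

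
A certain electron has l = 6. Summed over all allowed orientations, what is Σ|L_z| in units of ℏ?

Σ|L_z| = 42 ℏ

m_l runs from −6 to 6, i.e. {-6, -5, -4, -3, -2, -1, 0, 1, 2, 3, 4, 5, 6}.
Σ|m_l| = l(l+1) = 42.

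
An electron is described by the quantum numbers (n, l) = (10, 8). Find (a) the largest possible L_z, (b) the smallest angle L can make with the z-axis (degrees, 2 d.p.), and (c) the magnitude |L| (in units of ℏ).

L_z,max = 8ℏ; θ_min ≈ 19.47°; |L| = 6√2 ℏ ≈ 8.485ℏ

L_z,max = lℏ = 8ℏ.
cos θ_min = 8/√72, so θ_min ≈ 19.47°.
|L| = ℏ√(8·9) = 6√2 ℏ ≈ 8.485ℏ.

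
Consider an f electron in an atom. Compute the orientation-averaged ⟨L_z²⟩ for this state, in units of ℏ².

⟨L_z²⟩ = 4 ℏ²

The letter f corresponds to l = 3.
The allowed m_l values are -3, -2, -1, 0, 1, 2, 3.
⟨L_z²⟩ = ℏ²·(Σ m_l²)/(2l+1) = ℏ²·28/7 = 4ℏ².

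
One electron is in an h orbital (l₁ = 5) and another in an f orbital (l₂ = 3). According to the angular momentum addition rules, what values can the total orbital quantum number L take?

L = 2, 3, 4, 5, 6, 7, 8

L runs from |5 − 3| = 2 to 5 + 3 = 8.
Allowed values: L = 2, 3, 4, 5, 6, 7, 8.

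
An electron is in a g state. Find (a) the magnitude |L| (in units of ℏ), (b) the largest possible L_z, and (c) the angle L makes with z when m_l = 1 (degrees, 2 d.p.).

For a g orbital, l = 4.
|L| = ℏ√(4·5) = 2√5 ℏ ≈ 4.472ℏ.
L_z,max = lℏ = 4ℏ.
For m_l = 1: cos θ = 1/√20, θ ≈ 77.08°.

|L| = 2√5 ℏ ≈ 4.472ℏ; L_z,max = 4ℏ; θ(m_l=1) ≈ 77.08°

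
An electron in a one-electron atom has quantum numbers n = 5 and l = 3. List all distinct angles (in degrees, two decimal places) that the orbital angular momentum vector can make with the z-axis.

|L| = ℏ√(l(l+1)) = 2√3 ℏ.
cos θ = m_l/√12 for each m_l ∈ {-3, -2, -1, 0, 1, 2, 3}.

θ ∈ {30.00°, 54.74°, 73.22°, 90.00°, 106.78°, 125.26°, 150.00°}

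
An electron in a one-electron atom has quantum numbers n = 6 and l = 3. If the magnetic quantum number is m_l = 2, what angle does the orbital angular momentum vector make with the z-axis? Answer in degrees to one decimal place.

|L| = √(l(l+1)) ℏ = 2√3 ℏ.
L_z = m_l ℏ = 2ℏ.
cos θ = L_z/|L| = 2/√12, so θ ≈ 54.7°.

θ ≈ 54.7°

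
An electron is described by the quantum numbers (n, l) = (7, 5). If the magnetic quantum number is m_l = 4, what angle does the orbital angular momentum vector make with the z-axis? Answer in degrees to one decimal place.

θ ≈ 43.1°

|L| = √(l(l+1)) ℏ = √30 ℏ.
L_z = m_l ℏ = 4ℏ.
cos θ = L_z/|L| = 4/√30, so θ ≈ 43.1°.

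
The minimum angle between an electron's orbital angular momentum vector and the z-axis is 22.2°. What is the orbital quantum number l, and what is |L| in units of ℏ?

l = 6, |L| = √42 ℏ ≈ 6.481ℏ

cos²θ_min = l/(l+1) = 0.8572.
l = cos²θ/sin²θ ≈ 6.
Then |L| = ℏ√(6·7) = √42 ℏ.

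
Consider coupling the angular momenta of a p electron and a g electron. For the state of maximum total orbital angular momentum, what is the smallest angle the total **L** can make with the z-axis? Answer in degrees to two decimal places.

θ_min ≈ 24.09°

Angular momentum addition gives L = |l₁ − l₂|, …, l₁ + l₂.
L ∈ {3, 4, 5}.
The maximum is L = 5, with |L_tot| = ℏ√(5·6) = √30 ℏ.
The minimum angle with z is arccos(5/√30) ≈ 24.09°.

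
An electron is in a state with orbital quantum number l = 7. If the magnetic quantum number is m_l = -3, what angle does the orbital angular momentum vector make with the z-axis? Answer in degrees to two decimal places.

|L|² = l(l+1)ℏ² = 56ℏ², so |L| = 2√14 ℏ.
L_z = m_l ℏ = −3ℏ.
cos θ = L_z/|L| = -3/√56, so θ ≈ 113.63°.

θ ≈ 113.63°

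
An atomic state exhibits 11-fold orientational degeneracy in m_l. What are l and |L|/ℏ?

l = 5, |L| = √30 ℏ ≈ 5.477ℏ

Since there are 2l+1 = 11 values of m_l, l = 5.
|L| = ℏ√(l(l+1)) = ℏ√(5·6) = √30 ℏ.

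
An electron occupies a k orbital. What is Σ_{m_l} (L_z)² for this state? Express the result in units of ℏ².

For a k orbital, l = 7.
m_l ∈ {-7, -6, -5, -4, -3, -2, -1, 0, 1, 2, 3, 4, 5, 6, 7}.
Summing m² from −7 to 7: Σ m_l² = 280.

Σ(L_z)² = 280 ℏ²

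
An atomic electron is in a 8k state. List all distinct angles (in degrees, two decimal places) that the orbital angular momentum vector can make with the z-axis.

The 8k subshell has l = 7.
|L| = ℏ√(l(l+1)) = 2√14 ℏ.
cos θ = m_l/√56 for each m_l ∈ {-7, -6, -5, -4, -3, -2, -1, 0, 1, 2, 3, 4, 5, 6, 7}.

θ ∈ {20.70°, 36.70°, 48.08°, 57.69°, 66.37°, 74.50°, 82.32°, 90.00°, 97.68°, 105.50°, 113.63°, 122.31°, 131.92°, 143.30°, 159.30°}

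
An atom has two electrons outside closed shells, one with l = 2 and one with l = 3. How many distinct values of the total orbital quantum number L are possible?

5

The total orbital quantum number L ranges from |l₁ − l₂| to l₁ + l₂ in integer steps.
Allowed values: L = 1, 2, 3, 4, 5.
That is 5 values.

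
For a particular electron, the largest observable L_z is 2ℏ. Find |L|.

|L| = √6 ℏ ≈ 2.449ℏ

L_z,max = lℏ, so l = 2.
|L| = √(l(l+1)) ℏ = √6 ℏ.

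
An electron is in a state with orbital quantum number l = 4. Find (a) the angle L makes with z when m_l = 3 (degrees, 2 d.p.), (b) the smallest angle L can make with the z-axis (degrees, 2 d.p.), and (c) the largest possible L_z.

For m_l = 3: cos θ = 3/√20, θ ≈ 47.87°.
cos θ_min = 4/√20, so θ_min ≈ 26.57°.
L_z,max = lℏ = 4ℏ.

θ(m_l=3) ≈ 47.87°; θ_min ≈ 26.57°; L_z,max = 4ℏ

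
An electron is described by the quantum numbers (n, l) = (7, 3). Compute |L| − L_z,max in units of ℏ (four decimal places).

|L| = 2√3 ℏ ≈ 3.4641ℏ, while L_z,max = lℏ = 3ℏ.
The difference is (2√3 − 3)ℏ ≈ 0.4641ℏ.

|L| − L_z,max ≈ 0.4641ℏ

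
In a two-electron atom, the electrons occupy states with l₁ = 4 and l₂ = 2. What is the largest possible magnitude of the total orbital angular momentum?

By the triangle rule, |l₁ − l₂| ≤ L ≤ l₁ + l₂.
So L can be 2, 3, 4, 5, 6.
The largest magnitude corresponds to L = 6: |L_tot| = ℏ√(6·7) = √42 ℏ.

|L_tot|_max = √42 ℏ ≈ 6.481ℏ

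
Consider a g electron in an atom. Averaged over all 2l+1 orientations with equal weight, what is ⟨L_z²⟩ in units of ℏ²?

A g state has l = 4.
m_l runs from −4 to 4, i.e. {-4, -3, -2, -1, 0, 1, 2, 3, 4}.
Average of L_z² over 9 states: 60/9 ℏ² = 6.667 ℏ².

⟨L_z²⟩ = 6.667 ℏ²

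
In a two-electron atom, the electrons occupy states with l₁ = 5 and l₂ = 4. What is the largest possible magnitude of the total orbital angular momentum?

By the triangle rule, |l₁ − l₂| ≤ L ≤ l₁ + l₂.
Allowed values: L = 1, 2, 3, 4, 5, 6, 7, 8, 9.
The largest magnitude corresponds to L = 9: |L_tot| = ℏ√(9·10) = 3√10 ℏ.

|L_tot|_max = 3√10 ℏ ≈ 9.487ℏ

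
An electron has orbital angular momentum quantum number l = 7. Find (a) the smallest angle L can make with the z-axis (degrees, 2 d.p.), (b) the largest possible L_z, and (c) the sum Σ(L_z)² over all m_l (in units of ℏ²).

θ_min ≈ 20.70°; L_z,max = 7ℏ; Σ(L_z)² = 280 ℏ²

cos θ_min = 7/√56, so θ_min ≈ 20.70°.
L_z,max = lℏ = 7ℏ.
Σ m_l² = 280, so Σ(L_z)² = 280 ℏ².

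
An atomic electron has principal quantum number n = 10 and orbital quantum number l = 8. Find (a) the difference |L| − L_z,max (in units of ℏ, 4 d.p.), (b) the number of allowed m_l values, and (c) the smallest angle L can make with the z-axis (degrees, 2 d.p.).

|L| − L_z,max = (6√2 − 8)ℏ ≈ 0.4853ℏ.
There are 2l+1 = 17 values of m_l.
cos θ_min = 8/√72, so θ_min ≈ 19.47°.

|L|−L_z,max ≈ 0.4853ℏ; 17 values; θ_min ≈ 19.47°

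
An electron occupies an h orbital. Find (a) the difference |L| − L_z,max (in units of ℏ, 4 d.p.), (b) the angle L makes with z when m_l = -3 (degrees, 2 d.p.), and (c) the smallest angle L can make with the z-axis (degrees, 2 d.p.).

The letter h corresponds to l = 5.
|L| − L_z,max = (√30 − 5)ℏ ≈ 0.4772ℏ.
For m_l = -3: cos θ = -3/√30, θ ≈ 123.21°.
cos θ_min = 5/√30, so θ_min ≈ 24.09°.

|L|−L_z,max ≈ 0.4772ℏ; θ(m_l=-3) ≈ 123.21°; θ_min ≈ 24.09°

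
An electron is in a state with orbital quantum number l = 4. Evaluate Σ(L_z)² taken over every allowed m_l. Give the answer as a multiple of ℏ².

m_l ∈ {-4, -3, -2, -1, 0, 1, 2, 3, 4}.
Σ m_l² = l(l+1)(2l+1)/3 = 4·5·9/3 = 60.

Σ(L_z)² = 60 ℏ²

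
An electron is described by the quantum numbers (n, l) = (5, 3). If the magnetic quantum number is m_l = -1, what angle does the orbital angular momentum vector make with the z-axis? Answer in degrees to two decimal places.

|L|² = l(l+1)ℏ² = 12ℏ², so |L| = 2√3 ℏ.
L_z = m_l ℏ = −1ℏ.
cos θ = L_z/|L| = -1/√12, so θ ≈ 106.78°.

θ ≈ 106.78°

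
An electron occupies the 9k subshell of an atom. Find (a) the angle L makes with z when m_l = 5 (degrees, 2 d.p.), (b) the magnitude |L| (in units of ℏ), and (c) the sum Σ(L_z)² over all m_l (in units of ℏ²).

9k means n = 9, l = 7.
For m_l = 5: cos θ = 5/√56, θ ≈ 48.08°.
|L| = ℏ√(7·8) = 2√14 ℏ ≈ 7.483ℏ.
Σ m_l² = 280, so Σ(L_z)² = 280 ℏ².

θ(m_l=5) ≈ 48.08°; |L| = 2√14 ℏ ≈ 7.483ℏ; Σ(L_z)² = 280 ℏ²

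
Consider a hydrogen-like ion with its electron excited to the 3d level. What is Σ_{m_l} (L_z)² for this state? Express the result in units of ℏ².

Σ(L_z)² = 10 ℏ²

The 3d level has l = 2.
m_l runs from −2 to 2, i.e. {-2, -1, 0, 1, 2}.
Σ m_l² = l(l+1)(2l+1)/3 = 2·3·5/3 = 10.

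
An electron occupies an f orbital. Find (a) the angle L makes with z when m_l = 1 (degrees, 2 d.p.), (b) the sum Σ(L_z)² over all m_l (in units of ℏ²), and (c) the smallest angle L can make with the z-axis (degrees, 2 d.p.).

The letter f corresponds to l = 3.
For m_l = 1: cos θ = 1/√12, θ ≈ 73.22°.
Σ m_l² = 28, so Σ(L_z)² = 28 ℏ².
cos θ_min = 3/√12, so θ_min ≈ 30.00°.

θ(m_l=1) ≈ 73.22°; Σ(L_z)² = 28 ℏ²; θ_min ≈ 30.00°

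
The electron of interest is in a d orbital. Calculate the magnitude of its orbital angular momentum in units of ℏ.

For a d orbital, l = 2.
|L| = ℏ√(l(l+1)) = ℏ√(2·3) = √6 ℏ

|L| = √6 ℏ ≈ 2.449ℏ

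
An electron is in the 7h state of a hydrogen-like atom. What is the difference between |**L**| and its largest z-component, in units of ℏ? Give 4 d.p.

The 7h subshell has l = 5.
|L| = √30 ℏ ≈ 5.4772ℏ, while L_z,max = lℏ = 5ℏ.
The difference is (√30 − 5)ℏ ≈ 0.4772ℏ.

|L| − L_z,max ≈ 0.4772ℏ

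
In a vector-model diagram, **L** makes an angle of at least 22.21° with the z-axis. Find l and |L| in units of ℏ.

l = 6, |L| = √42 ℏ ≈ 6.481ℏ

cos²θ_min = l/(l+1) = 0.8571.
l = cos²θ/sin²θ ≈ 6.
Then |L| = ℏ√(6·7) = √42 ℏ.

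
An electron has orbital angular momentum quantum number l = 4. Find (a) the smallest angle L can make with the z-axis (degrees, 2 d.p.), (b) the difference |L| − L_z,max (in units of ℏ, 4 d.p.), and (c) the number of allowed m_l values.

θ_min ≈ 26.57°; |L|−L_z,max ≈ 0.4721ℏ; 9 values

cos θ_min = 4/√20, so θ_min ≈ 26.57°.
|L| − L_z,max = (2√5 − 4)ℏ ≈ 0.4721ℏ.
There are 2l+1 = 9 values of m_l.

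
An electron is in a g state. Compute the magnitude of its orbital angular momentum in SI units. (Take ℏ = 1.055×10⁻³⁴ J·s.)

G corresponds to l = 4.
|L| = ℏ√(l(l+1)) = ℏ√(4·5) = 2√5 ℏ
Numerically, |L| = 4.472 × (1.055×10⁻³⁴ J·s) = 4.718×10⁻³⁴ J·s.

|L| = 4.718×10⁻³⁴ J·s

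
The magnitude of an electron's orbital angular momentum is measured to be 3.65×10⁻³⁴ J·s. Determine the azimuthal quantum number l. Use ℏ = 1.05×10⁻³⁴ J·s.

l = 3

Dividing by ℏ: |L|/ℏ ≈ 3.476.
l(l+1) ≈ 3.476² ≈ 12.08, so l = 3.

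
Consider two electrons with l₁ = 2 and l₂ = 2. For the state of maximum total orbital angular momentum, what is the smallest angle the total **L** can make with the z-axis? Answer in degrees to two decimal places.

L runs from |2 − 2| = 0 to 2 + 2 = 4.
So L can be 0, 1, 2, 3, 4.
The maximum is L = 4, with |L_tot| = ℏ√(4·5) = 2√5 ℏ.
The minimum angle with z is arccos(4/√20) ≈ 26.57°.

θ_min ≈ 26.57°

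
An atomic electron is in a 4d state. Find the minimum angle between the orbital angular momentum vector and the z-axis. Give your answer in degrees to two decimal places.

4d means n = 4, l = 2.
|L|² = l(l+1)ℏ² = 6ℏ², so |L| = √6 ℏ.
The smallest angle corresponds to the largest L_z, i.e. m_l = l = 2, giving L_z = 2ℏ.
cos θ_min = 2/√6, so θ_min ≈ 35.26°.

θ_min ≈ 35.26°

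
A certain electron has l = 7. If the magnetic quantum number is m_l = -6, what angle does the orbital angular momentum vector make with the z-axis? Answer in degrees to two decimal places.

θ ≈ 143.30°

|L|² = l(l+1)ℏ² = 56ℏ², so |L| = 2√14 ℏ.
L_z = m_l ℏ = −6ℏ.
cos θ = L_z/|L| = -6/√56, so θ ≈ 143.30°.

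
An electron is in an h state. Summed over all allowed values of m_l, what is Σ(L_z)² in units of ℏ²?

Σ(L_z)² = 110 ℏ²

An h state has l = 5.
The allowed m_l values are -5, -4, -3, -2, -1, 0, 1, 2, 3, 4, 5.
Σ m_l² = 2·(1 + 4 + 9 + 16 + 25) = 110.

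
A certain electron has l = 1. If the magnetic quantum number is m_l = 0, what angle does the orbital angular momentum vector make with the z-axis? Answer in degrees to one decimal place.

|L| = √(l(l+1)) ℏ = √2 ℏ.
L_z = m_l ℏ = 0ℏ.
cos θ = L_z/|L| = 0/√2, so θ ≈ 90.0°.

θ ≈ 90.0°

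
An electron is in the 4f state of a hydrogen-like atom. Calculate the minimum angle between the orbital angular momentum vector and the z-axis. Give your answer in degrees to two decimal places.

4f means n = 4, l = 3.
|L| = ℏ√(l(l+1)) = 2√3 ℏ.
The smallest angle corresponds to the largest L_z, i.e. m_l = l = 3, giving L_z = 3ℏ.
cos θ_min = 3/√12, so θ_min ≈ 30.00°.

θ_min ≈ 30.00°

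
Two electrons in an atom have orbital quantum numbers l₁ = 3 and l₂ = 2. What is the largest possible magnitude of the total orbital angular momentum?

Angular momentum addition gives L = |l₁ − l₂|, …, l₁ + l₂.
So L can be 1, 2, 3, 4, 5.
The largest magnitude corresponds to L = 5: |L_tot| = ℏ√(5·6) = √30 ℏ.

|L_tot|_max = √30 ℏ ≈ 5.477ℏ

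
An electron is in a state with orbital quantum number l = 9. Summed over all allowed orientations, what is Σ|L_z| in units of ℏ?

Σ|L_z| = 90 ℏ

m_l ∈ {-9, -8, -7, -6, -5, -4, -3, -2, -1, 0, 1, 2, 3, 4, 5, 6, 7, 8, 9}.
Σ|m_l| = 2·9(9+1)/2 = 90.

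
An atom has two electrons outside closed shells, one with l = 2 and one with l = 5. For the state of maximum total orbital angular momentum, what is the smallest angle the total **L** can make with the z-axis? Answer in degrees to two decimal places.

θ_min ≈ 20.70°

The total orbital quantum number L ranges from |l₁ − l₂| to l₁ + l₂ in integer steps.
Allowed values: L = 3, 4, 5, 6, 7.
The maximum is L = 7, with |L_tot| = ℏ√(7·8) = 2√14 ℏ.
The minimum angle with z is arccos(7/√56) ≈ 20.70°.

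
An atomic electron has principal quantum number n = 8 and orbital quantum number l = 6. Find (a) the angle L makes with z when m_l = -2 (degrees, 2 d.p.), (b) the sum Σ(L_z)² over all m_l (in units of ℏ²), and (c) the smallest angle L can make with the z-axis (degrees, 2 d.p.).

For m_l = -2: cos θ = -2/√42, θ ≈ 107.98°.
Σ m_l² = 182, so Σ(L_z)² = 182 ℏ².
cos θ_min = 6/√42, so θ_min ≈ 22.21°.

θ(m_l=-2) ≈ 107.98°; Σ(L_z)² = 182 ℏ²; θ_min ≈ 22.21°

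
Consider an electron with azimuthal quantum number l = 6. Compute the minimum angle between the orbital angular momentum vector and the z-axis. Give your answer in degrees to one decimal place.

|L|² = l(l+1)ℏ² = 42ℏ², so |L| = √42 ℏ.
The smallest angle corresponds to the largest L_z, i.e. m_l = l = 6, giving L_z = 6ℏ.
cos θ_min = 6/√42, so θ_min ≈ 22.2°.

θ_min ≈ 22.2°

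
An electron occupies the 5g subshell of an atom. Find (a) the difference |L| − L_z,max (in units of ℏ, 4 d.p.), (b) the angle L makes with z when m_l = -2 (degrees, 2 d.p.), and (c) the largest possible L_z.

|L|−L_z,max ≈ 0.4721ℏ; θ(m_l=-2) ≈ 116.57°; L_z,max = 4ℏ

For 5g, l = 4.
|L| − L_z,max = (2√5 − 4)ℏ ≈ 0.4721ℏ.
For m_l = -2: cos θ = -2/√20, θ ≈ 116.57°.
L_z,max = lℏ = 4ℏ.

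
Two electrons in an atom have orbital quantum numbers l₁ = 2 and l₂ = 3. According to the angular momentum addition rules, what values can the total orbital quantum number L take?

L = 1, 2, 3, 4, 5

The total orbital quantum number L ranges from |l₁ − l₂| to l₁ + l₂ in integer steps.
L ∈ {1, 2, 3, 4, 5}.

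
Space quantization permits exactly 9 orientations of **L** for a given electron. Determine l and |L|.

Since there are 2l+1 = 9 values of m_l, l = 4.
|L| = ℏ√(l(l+1)) = ℏ√(4·5) = 2√5 ℏ.

l = 4, |L| = 2√5 ℏ ≈ 4.472ℏ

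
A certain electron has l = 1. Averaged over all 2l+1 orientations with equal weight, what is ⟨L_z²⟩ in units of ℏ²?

⟨L_z²⟩ = 0.6667 ℏ²

The allowed m_l values are -1, 0, 1.
⟨L_z²⟩ = ℏ²·(Σ m_l²)/(2l+1) = ℏ²·2/3 = 0.6667ℏ².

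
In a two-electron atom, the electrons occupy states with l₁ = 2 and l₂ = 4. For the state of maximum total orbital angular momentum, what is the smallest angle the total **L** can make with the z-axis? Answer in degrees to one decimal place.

θ_min ≈ 22.2°

By the triangle rule, |l₁ − l₂| ≤ L ≤ l₁ + l₂.
L ∈ {2, 3, 4, 5, 6}.
The maximum is L = 6, with |L_tot| = ℏ√(6·7) = √42 ℏ.
The minimum angle with z is arccos(6/√42) ≈ 22.2°.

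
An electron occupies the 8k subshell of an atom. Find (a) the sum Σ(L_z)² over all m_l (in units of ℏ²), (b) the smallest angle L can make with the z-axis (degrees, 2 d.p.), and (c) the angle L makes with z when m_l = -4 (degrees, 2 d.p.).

Σ(L_z)² = 280 ℏ²; θ_min ≈ 20.70°; θ(m_l=-4) ≈ 122.31°

8k means n = 8, l = 7.
Σ m_l² = 280, so Σ(L_z)² = 280 ℏ².
cos θ_min = 7/√56, so θ_min ≈ 20.70°.
For m_l = -4: cos θ = -4/√56, θ ≈ 122.31°.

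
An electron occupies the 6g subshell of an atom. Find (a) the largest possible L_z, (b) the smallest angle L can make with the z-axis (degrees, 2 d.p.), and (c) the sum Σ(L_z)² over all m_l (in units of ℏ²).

6g means n = 6, l = 4.
L_z,max = lℏ = 4ℏ.
cos θ_min = 4/√20, so θ_min ≈ 26.57°.
Σ m_l² = 60, so Σ(L_z)² = 60 ℏ².

L_z,max = 4ℏ; θ_min ≈ 26.57°; Σ(L_z)² = 60 ℏ²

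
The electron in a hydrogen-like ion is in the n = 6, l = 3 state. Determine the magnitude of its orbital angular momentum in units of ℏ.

|L| = 2√3 ℏ ≈ 3.464ℏ

|L| = ℏ√(l(l+1)) = ℏ√(3·4) = 2√3 ℏ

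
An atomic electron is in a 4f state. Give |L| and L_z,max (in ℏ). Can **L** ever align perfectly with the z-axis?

No: L_z,max = 3ℏ < |L| = 2√3 ℏ ≈ 3.464ℏ

For 4f, l = 3.
|L| = 2√3 ℏ ≈ 3.4641ℏ, while L_z,max = lℏ = 3ℏ.
Since |L| > L_z,max, the vector can never point exactly along z; the closest it comes is θ_min = arccos(3/√12) ≈ 30.0°.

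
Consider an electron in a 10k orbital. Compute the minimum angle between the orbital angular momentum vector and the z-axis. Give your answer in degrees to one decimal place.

θ_min ≈ 20.7°

10k means n = 10, l = 7.
|L| = ℏ√(l(l+1)) = 2√14 ℏ.
The smallest angle corresponds to the largest L_z, i.e. m_l = l = 7, giving L_z = 7ℏ.
cos θ_min = 7/√56, so θ_min ≈ 20.7°.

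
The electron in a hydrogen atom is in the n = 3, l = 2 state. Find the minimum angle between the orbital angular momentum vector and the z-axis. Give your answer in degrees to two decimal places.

|L| = ℏ√(l(l+1)) = √6 ℏ.
The smallest angle corresponds to the largest L_z, i.e. m_l = l = 2, giving L_z = 2ℏ.
cos θ_min = 2/√6, so θ_min ≈ 35.26°.

θ_min ≈ 35.26°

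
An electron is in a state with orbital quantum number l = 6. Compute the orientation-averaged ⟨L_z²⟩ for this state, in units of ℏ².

⟨L_z²⟩ = 14 ℏ²

m_l ∈ {-6, -5, -4, -3, -2, -1, 0, 1, 2, 3, 4, 5, 6}.
⟨L_z²⟩ = ℏ²·l(l+1)/3 = 14ℏ².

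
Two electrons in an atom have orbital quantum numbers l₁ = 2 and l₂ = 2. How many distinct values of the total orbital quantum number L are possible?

5

The total orbital quantum number L ranges from |l₁ − l₂| to l₁ + l₂ in integer steps.
So L can be 0, 1, 2, 3, 4.
That is 5 values.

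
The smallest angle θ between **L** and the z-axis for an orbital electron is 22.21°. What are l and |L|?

l = 6, |L| = √42 ℏ ≈ 6.481ℏ

At minimum angle, m_l = l, so cos θ = l/√(l(l+1)); cos²θ = l/(l+1) = 0.8571.
l = cos²θ/sin²θ ≈ 6.
Then |L| = ℏ√(6·7) = √42 ℏ.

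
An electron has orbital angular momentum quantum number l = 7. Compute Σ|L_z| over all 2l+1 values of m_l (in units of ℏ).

m_l runs from −7 to 7, i.e. {-7, -6, -5, -4, -3, -2, -1, 0, 1, 2, 3, 4, 5, 6, 7}.
Σ|m_l| = l(l+1) = 56.

Σ|L_z| = 56 ℏ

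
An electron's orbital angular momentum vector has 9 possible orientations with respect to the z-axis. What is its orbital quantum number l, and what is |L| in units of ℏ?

l = 4, |L| = 2√5 ℏ ≈ 4.472ℏ

9 = 2l + 1, so l = (9−1)/2 = 4.
Then |L| = √(l(l+1)) ℏ = 2√5 ℏ.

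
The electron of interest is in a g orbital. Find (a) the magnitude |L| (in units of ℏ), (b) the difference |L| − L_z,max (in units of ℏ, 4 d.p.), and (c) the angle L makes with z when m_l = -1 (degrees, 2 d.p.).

|L| = 2√5 ℏ ≈ 4.472ℏ; |L|−L_z,max ≈ 0.4721ℏ; θ(m_l=-1) ≈ 102.92°

A g state has l = 4.
|L| = ℏ√(4·5) = 2√5 ℏ ≈ 4.472ℏ.
|L| − L_z,max = (2√5 − 4)ℏ ≈ 0.4721ℏ.
For m_l = -1: cos θ = -1/√20, θ ≈ 102.92°.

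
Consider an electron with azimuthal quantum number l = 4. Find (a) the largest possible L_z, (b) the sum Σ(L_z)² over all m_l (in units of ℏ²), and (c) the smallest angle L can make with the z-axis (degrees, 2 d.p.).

L_z,max = lℏ = 4ℏ.
Σ m_l² = 60, so Σ(L_z)² = 60 ℏ².
cos θ_min = 4/√20, so θ_min ≈ 26.57°.

L_z,max = 4ℏ; Σ(L_z)² = 60 ℏ²; θ_min ≈ 26.57°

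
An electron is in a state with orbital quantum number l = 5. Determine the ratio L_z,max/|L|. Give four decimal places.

|L| = √30 ℏ ≈ 5.4772ℏ, while L_z,max = lℏ = 5ℏ.
L_z,max/|L| = 5/√30 = 0.9129.

L_z,max/|L| = 0.9129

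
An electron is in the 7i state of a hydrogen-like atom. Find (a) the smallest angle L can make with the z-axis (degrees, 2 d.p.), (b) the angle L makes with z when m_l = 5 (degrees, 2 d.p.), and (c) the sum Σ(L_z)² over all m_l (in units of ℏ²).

θ_min ≈ 22.21°; θ(m_l=5) ≈ 39.51°; Σ(L_z)² = 182 ℏ²

For 7i, l = 6.
cos θ_min = 6/√42, so θ_min ≈ 22.21°.
For m_l = 5: cos θ = 5/√42, θ ≈ 39.51°.
Σ m_l² = 182, so Σ(L_z)² = 182 ℏ².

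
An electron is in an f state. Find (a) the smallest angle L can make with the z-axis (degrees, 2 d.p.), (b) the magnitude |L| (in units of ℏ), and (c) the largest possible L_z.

For an f orbital, l = 3.
cos θ_min = 3/√12, so θ_min ≈ 30.00°.
|L| = ℏ√(3·4) = 2√3 ℏ ≈ 3.464ℏ.
L_z,max = lℏ = 3ℏ.

θ_min ≈ 30.00°; |L| = 2√3 ℏ ≈ 3.464ℏ; L_z,max = 3ℏ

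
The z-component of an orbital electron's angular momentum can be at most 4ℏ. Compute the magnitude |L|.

Since max m_l = l, l = 4.
|L| = √(l(l+1)) ℏ = 2√5 ℏ.

|L| = 2√5 ℏ ≈ 4.472ℏ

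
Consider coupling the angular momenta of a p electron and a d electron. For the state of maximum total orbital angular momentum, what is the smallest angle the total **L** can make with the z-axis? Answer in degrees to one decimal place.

θ_min ≈ 30.0°

Angular momentum addition gives L = |l₁ − l₂|, …, l₁ + l₂.
So L can be 1, 2, 3.
The maximum is L = 3, with |L_tot| = ℏ√(3·4) = 2√3 ℏ.
The minimum angle with z is arccos(3/√12) ≈ 30.0°.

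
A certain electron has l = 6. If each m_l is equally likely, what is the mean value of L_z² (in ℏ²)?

⟨L_z²⟩ = 14 ℏ²

The allowed m_l values are -6, -5, -4, -3, -2, -1, 0, 1, 2, 3, 4, 5, 6.
⟨L_z²⟩ = ℏ²·(Σ m_l²)/(2l+1) = ℏ²·182/13 = 14ℏ².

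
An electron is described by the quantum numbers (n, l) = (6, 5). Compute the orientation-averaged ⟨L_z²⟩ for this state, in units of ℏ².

The allowed m_l values are -5, -4, -3, -2, -1, 0, 1, 2, 3, 4, 5.
Average of L_z² over 11 states: 110/11 ℏ² = 10 ℏ².

⟨L_z²⟩ = 10 ℏ²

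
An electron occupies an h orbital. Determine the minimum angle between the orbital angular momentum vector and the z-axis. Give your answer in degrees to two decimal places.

θ_min ≈ 24.09°

For an h orbital, l = 5.
|L| = √(l(l+1)) ℏ = √30 ℏ.
The smallest angle corresponds to the largest L_z, i.e. m_l = l = 5, giving L_z = 5ℏ.
cos θ_min = 5/√30, so θ_min ≈ 24.09°.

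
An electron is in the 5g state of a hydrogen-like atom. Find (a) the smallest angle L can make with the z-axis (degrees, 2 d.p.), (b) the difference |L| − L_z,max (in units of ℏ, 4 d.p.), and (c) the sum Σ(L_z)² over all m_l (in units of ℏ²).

5g means n = 5, l = 4.
cos θ_min = 4/√20, so θ_min ≈ 26.57°.
|L| − L_z,max = (2√5 − 4)ℏ ≈ 0.4721ℏ.
Σ m_l² = 60, so Σ(L_z)² = 60 ℏ².

θ_min ≈ 26.57°; |L|−L_z,max ≈ 0.4721ℏ; Σ(L_z)² = 60 ℏ²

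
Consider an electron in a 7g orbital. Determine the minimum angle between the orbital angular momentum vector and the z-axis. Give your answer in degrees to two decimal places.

θ_min ≈ 26.57°

For 7g, l = 4.
|L| = √(l(l+1)) ℏ = 2√5 ℏ.
The smallest angle corresponds to the largest L_z, i.e. m_l = l = 4, giving L_z = 4ℏ.
cos θ_min = 4/√20, so θ_min ≈ 26.57°.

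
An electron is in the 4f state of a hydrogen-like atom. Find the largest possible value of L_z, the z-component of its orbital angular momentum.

The 4f subshell has l = 3.
L_z = m_l ℏ with m_l ∈ {−3, …, 3}; the maximum is m_l = 3.

L_z,max = 3ℏ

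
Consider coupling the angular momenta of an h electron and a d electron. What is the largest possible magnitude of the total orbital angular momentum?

By the triangle rule, |l₁ − l₂| ≤ L ≤ l₁ + l₂.
L ∈ {3, 4, 5, 6, 7}.
The largest magnitude corresponds to L = 7: |L_tot| = ℏ√(7·8) = 2√14 ℏ.

|L_tot|_max = 2√14 ℏ ≈ 7.483ℏ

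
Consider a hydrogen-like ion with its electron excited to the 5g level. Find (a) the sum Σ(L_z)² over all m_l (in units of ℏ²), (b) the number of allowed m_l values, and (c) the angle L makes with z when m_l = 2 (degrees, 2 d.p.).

The 5g level has l = 4.
Σ m_l² = 60, so Σ(L_z)² = 60 ℏ².
There are 2l+1 = 9 values of m_l.
For m_l = 2: cos θ = 2/√20, θ ≈ 63.43°.

Σ(L_z)² = 60 ℏ²; 9 values; θ(m_l=2) ≈ 63.43°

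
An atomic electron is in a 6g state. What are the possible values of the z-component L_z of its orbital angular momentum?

L_z ∈ {−4ℏ, −3ℏ, −2ℏ, −ℏ, 0, ℏ, 2ℏ, 3ℏ, 4ℏ}

6g means n = 6, l = 4.
L_z = m_l ℏ with m_l ranging from −l to +l in integer steps.
For l = 4: m_l ∈ {-4, -3, -2, -1, 0, 1, 2, 3, 4}.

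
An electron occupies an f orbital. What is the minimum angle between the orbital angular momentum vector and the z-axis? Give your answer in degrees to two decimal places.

θ_min ≈ 30.00°

An f state has l = 3.
|L| = √(l(l+1)) ℏ = 2√3 ℏ.
The smallest angle corresponds to the largest L_z, i.e. m_l = l = 3, giving L_z = 3ℏ.
cos θ_min = 3/√12, so θ_min ≈ 30.00°.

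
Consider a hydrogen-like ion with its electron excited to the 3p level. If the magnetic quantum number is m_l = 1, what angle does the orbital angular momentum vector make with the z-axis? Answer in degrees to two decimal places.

θ ≈ 45.00°

The 3p level has l = 1.
|L|² = l(l+1)ℏ² = 2ℏ², so |L| = √2 ℏ.
L_z = m_l ℏ = 1ℏ.
cos θ = L_z/|L| = 1/√2, so θ ≈ 45.00°.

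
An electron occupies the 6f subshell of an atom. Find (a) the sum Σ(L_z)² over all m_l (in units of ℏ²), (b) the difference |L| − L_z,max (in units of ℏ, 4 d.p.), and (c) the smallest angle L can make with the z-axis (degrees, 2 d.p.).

For 6f, l = 3.
Σ m_l² = 28, so Σ(L_z)² = 28 ℏ².
|L| − L_z,max = (2√3 − 3)ℏ ≈ 0.4641ℏ.
cos θ_min = 3/√12, so θ_min ≈ 30.00°.

Σ(L_z)² = 28 ℏ²; |L|−L_z,max ≈ 0.4641ℏ; θ_min ≈ 30.00°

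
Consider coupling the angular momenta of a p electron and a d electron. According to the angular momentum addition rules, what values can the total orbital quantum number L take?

Angular momentum addition gives L = |l₁ − l₂|, …, l₁ + l₂.
So L can be 1, 2, 3.

L = 1, 2, 3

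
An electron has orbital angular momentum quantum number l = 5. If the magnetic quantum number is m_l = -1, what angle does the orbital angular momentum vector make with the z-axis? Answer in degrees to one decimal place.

|L| = ℏ√(l(l+1)) = √30 ℏ.
L_z = m_l ℏ = −1ℏ.
cos θ = L_z/|L| = -1/√30, so θ ≈ 100.5°.

θ ≈ 100.5°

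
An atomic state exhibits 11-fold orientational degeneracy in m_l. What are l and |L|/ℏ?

l = 5, |L| = √30 ℏ ≈ 5.477ℏ

11 = 2l + 1, so l = (11−1)/2 = 5.
Then |L| = √(l(l+1)) ℏ = √30 ℏ.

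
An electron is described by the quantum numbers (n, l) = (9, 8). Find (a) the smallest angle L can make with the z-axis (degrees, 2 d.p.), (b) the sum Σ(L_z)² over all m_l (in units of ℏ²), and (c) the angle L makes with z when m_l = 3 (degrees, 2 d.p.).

θ_min ≈ 19.47°; Σ(L_z)² = 408 ℏ²; θ(m_l=3) ≈ 69.30°

cos θ_min = 8/√72, so θ_min ≈ 19.47°.
Σ m_l² = 408, so Σ(L_z)² = 408 ℏ².
For m_l = 3: cos θ = 3/√72, θ ≈ 69.30°.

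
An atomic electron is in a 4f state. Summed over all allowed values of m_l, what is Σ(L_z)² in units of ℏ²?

The 4f subshell has l = 3.
The allowed m_l values are -3, -2, -1, 0, 1, 2, 3.
Σ m_l² = 2·(1 + 4 + 9) = 28.

Σ(L_z)² = 28 ℏ²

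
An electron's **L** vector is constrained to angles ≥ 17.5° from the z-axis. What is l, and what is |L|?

l = 10, |L| = √110 ℏ ≈ 10.488ℏ

At minimum angle, m_l = l, so cos θ = l/√(l(l+1)); cos²θ = l/(l+1) = 0.9096.
Thus l = 0.9096/(1 − 0.9096) ≈ 10.
Then |L| = ℏ√(10·11) = √110 ℏ.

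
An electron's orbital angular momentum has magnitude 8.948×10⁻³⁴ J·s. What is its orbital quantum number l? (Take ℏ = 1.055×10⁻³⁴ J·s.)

l = 8

Dividing by ℏ: |L|/ℏ ≈ 8.482.
l(l+1) ≈ 8.482² ≈ 71.94, so l = 8.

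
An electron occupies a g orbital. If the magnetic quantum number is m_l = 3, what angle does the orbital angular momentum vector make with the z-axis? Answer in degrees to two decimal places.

θ ≈ 47.87°

For a g orbital, l = 4.
|L| = ℏ√(l(l+1)) = 2√5 ℏ.
L_z = m_l ℏ = 3ℏ.
cos θ = L_z/|L| = 3/√20, so θ ≈ 47.87°.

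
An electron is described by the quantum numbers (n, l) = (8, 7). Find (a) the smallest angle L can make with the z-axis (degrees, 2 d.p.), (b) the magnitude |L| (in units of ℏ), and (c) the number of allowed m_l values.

θ_min ≈ 20.70°; |L| = 2√14 ℏ ≈ 7.483ℏ; 15 values

cos θ_min = 7/√56, so θ_min ≈ 20.70°.
|L| = ℏ√(7·8) = 2√14 ℏ ≈ 7.483ℏ.
There are 2l+1 = 15 values of m_l.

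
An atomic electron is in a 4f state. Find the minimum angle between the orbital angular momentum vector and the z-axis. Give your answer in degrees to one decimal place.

The 4f subshell has l = 3.
|L|² = l(l+1)ℏ² = 12ℏ², so |L| = 2√3 ℏ.
The smallest angle corresponds to the largest L_z, i.e. m_l = l = 3, giving L_z = 3ℏ.
cos θ_min = 3/√12, so θ_min ≈ 30.0°.

θ_min ≈ 30.0°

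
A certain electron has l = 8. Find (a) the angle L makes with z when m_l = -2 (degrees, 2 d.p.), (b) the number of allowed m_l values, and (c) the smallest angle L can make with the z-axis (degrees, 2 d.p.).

For m_l = -2: cos θ = -2/√72, θ ≈ 103.63°.
There are 2l+1 = 17 values of m_l.
cos θ_min = 8/√72, so θ_min ≈ 19.47°.

θ(m_l=-2) ≈ 103.63°; 17 values; θ_min ≈ 19.47°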